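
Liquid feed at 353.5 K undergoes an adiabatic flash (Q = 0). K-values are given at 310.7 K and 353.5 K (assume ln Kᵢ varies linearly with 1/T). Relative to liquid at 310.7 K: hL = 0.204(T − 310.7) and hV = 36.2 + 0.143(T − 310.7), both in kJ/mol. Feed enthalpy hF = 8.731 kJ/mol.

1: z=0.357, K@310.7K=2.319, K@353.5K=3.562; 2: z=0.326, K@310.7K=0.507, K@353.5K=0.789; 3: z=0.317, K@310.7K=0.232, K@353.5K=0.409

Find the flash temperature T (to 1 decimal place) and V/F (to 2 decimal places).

T = 319.7 K, V/F = 0.19

Adiabatic flash: solve Rachford–Rice at each trial T, then check hF = ψ·hV(T) + (1−ψ)·hL(T).
  T = 310.7 K: K = (2.319, 0.507, 0.232), RR gives ψ = 0.079, H_out = 2.861 kJ/mol
  T = 353.5 K: K = (3.562, 0.789, 0.409), RR gives ψ = 0.587, H_out = 28.443 kJ/mol
  T = 332.1 K: K = (2.914, 0.642, 0.314), RR gives ψ = 0.336, H_out = 16.102 kJ/mol
  T = 321.4 K: K = (2.609, 0.573, 0.271), RR gives ψ = 0.214, H_out = 9.801 kJ/mol
  T = 316.0 K: K = (2.461, 0.539, 0.251), RR gives ψ = 0.149, H_out = 6.414 kJ/mol
  T = 318.7 K: K = (2.535, 0.556, 0.261), RR gives ψ = 0.182, H_out = 8.132 kJ/mol
  T = 320.0 K: K = (2.571, 0.564, 0.266), RR gives ψ = 0.198, H_out = 8.941 kJ/mol
Linear interpolation between T = 318.7 (H_out = 8.132) and T = 320.0 (H_out = 8.941) on hF = 8.731 gives T ≈ 319.7 K, at which ψ = 0.19.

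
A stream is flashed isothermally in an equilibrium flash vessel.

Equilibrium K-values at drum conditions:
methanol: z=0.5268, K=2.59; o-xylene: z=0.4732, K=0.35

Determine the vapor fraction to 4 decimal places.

Material balance + equilibrium reduce to Σ zᵢ(Kᵢ−1)/(1+ψ(Kᵢ−1)) = 0.
Feasibility: ΣzᵢKᵢ = 1.5300, Σzᵢ/Kᵢ = 1.5554 — both > 1, two phases present.
Newton iteration, ψ⁰ = 0.46:
  ψ = 0.4600: g = 0.04500, g' = -0.8511 → ψ = 0.5129
Converged at ψ = 0.5129.

ψ = 0.5129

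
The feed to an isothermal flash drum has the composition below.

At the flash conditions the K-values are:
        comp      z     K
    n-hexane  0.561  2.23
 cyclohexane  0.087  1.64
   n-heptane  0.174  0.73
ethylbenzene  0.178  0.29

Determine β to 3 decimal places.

Let β = V/F and solve Σ zᵢ(Kᵢ−1)/(1+β(Kᵢ−1)) = 0.
g(0) = ΣzᵢKᵢ − 1 = 0.572 and g(1) = 1 − Σzᵢ/Kᵢ = -0.157, so a root lies in (0, 1).
Newton iteration, β⁰ = 0.5:
  β = 0.500: g = 0.2192, g' = -0.578 → β = 0.879
  β = 0.879: g = -0.0305, g' = -0.867 → β = 0.844
  β = 0.844: g = -0.0012, g' = -0.799 → β = 0.842
Converged at β = 0.842.

β = 0.842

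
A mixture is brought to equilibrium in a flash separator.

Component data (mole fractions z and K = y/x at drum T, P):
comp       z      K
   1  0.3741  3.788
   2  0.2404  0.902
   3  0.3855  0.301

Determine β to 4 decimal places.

Iterate (Newton) starting at β = 0.5:
  β = 0.5000: g = -0.00335, g' = -0.9551 → β = 0.4965
Converged at β = 0.4965.

β = 0.4965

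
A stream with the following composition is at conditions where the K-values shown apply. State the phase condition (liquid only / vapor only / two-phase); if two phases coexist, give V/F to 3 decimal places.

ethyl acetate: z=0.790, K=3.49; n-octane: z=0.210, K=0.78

vapor only

ΣzᵢKᵢ = 2.921; Σzᵢ/Kᵢ = 0.496.
Since Σzᵢ/Kᵢ < 1 the mixture is above its dew point — single vapor phase.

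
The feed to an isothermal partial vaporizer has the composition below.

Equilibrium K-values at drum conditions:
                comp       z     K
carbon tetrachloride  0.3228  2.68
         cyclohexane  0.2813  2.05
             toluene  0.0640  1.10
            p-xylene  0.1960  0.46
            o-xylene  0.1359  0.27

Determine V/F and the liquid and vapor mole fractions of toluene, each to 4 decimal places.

V/F = 0.7675, x_toluene = 0.0594, y_toluene = 0.0654

Newton iteration, V/F⁰ = 0.6:
  V/F = 0.6000: g = 0.12422, g' = -0.6976 → V/F = 0.7781
  V/F = 0.7781: g = -0.00862, g' = -0.8237 → V/F = 0.7676
  V/F = 0.7676: g = -0.00007, g' = -0.8108 → V/F = 0.7675
Converged at V/F = 0.7675.
Compositions from xᵢ = zᵢ/(1+V/F(Kᵢ−1)), yᵢ = Kᵢxᵢ:
  carbon tetrachloride: x = 0.1410, y = 0.3779
  cyclohexane: x = 0.1558, y = 0.3193
  toluene: x = 0.0594, y = 0.0654
  p-xylene: x = 0.3347, y = 0.1540
  o-xylene: x = 0.3091, y = 0.0834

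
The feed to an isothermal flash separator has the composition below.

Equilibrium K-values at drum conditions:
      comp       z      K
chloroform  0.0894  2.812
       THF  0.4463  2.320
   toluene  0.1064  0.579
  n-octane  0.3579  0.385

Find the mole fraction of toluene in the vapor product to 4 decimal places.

y_toluene = 0.0823

Let ψ = V/F and solve Σ zᵢ(Kᵢ−1)/(1+ψ(Kᵢ−1)) = 0.
Feasibility: ΣzᵢKᵢ = 1.4862, Σzᵢ/Kᵢ = 1.3375 — both > 1, two phases present.
Newton–Raphson from ψ = 0.5:
  ψ = 0.5000: g = 0.06530, g' = -0.6755 → ψ = 0.5967
  ψ = 0.5967: g = -0.00012, g' = -0.6825 → ψ = 0.5965
Converged at ψ = 0.5965.
Compositions from xᵢ = zᵢ/(1+ψ(Kᵢ−1)), yᵢ = Kᵢxᵢ:
  chloroform: x = 0.0430, y = 0.1208
  THF: x = 0.2497, y = 0.5793
  toluene: x = 0.1421, y = 0.0823
  n-octane: x = 0.5653, y = 0.2176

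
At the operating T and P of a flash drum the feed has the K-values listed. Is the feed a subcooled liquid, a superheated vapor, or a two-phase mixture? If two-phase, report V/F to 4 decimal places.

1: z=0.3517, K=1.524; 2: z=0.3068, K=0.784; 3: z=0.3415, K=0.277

ΣzᵢKᵢ = 0.8711; Σzᵢ/Kᵢ = 1.8550.
Since ΣzᵢKᵢ < 1 the mixture is below its bubble point — single liquid phase.

subcooled liquid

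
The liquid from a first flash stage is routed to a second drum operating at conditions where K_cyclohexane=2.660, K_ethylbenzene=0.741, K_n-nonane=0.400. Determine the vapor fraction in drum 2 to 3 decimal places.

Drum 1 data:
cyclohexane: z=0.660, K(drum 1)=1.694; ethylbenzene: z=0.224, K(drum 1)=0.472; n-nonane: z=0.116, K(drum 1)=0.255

Drum 1:
Material balance + equilibrium reduce to Σ zᵢ(Kᵢ−1)/(1+ψ₁(Kᵢ−1)) = 0.
g(0) = ΣzᵢKᵢ − 1 = 0.253 and g(1) = 1 − Σzᵢ/Kᵢ = -0.319, so a root lies in (0, 1).
Newton–Raphson from ψ₁ = 0.5:
  ψ₁ = 0.500: g = 0.0416, g' = -0.454 → ψ₁ = 0.592
  ψ₁ = 0.592: g = -0.0019, g' = -0.498 → ψ₁ = 0.588
Converged at ψ₁ = 0.588.
Drum-1 compositions:
  cyclohexane: x = 0.469, y = 0.794
  ethylbenzene: x = 0.325, y = 0.153
  n-nonane: x = 0.206, y = 0.053
Drum-2 feed = drum-1 liquid: z₂ = (0.4687, 0.3248, 0.2064).
Drum 2:
Newton iteration, ψ₂⁰ = 0.43:
  ψ₂ = 0.430: g = 0.1924, g' = -0.602 → ψ₂ = 0.749
  ψ₂ = 0.749: g = 0.0173, g' = -0.535 → ψ₂ = 0.782
Converged at ψ₂ = 0.782.
  cyclohexane: x = 0.204, y = 0.543
  ethylbenzene: x = 0.407, y = 0.302
  n-nonane: x = 0.389, y = 0.155

V/F (drum 2) = 0.782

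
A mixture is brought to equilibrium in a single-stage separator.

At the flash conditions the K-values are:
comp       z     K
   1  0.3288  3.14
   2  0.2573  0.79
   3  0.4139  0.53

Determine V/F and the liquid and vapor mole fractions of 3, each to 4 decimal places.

V/F = 0.5495, x_3 = 0.5580, y_3 = 0.2958

Newton–Raphson from V/F = 0.57:
  V/F = 0.5700: g = -0.01012, g' = -0.4908 → V/F = 0.5494
  V/F = 0.5494: g = 0.00008, g' = -0.4988 → V/F = 0.5495
Converged at V/F = 0.5495.
Compositions from xᵢ = zᵢ/(1+V/F(Kᵢ−1)), yᵢ = Kᵢxᵢ:
  1: x = 0.1511, y = 0.4745
  2: x = 0.2909, y = 0.2298
  3: x = 0.5580, y = 0.2958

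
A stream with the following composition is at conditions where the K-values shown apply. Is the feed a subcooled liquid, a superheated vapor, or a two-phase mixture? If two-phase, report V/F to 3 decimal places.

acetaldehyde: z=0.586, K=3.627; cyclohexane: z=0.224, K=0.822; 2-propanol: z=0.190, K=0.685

superheated vapor

ΣzᵢKᵢ = 2.440; Σzᵢ/Kᵢ = 0.711.
Since Σzᵢ/Kᵢ < 1 the mixture is above its dew point — single vapor phase.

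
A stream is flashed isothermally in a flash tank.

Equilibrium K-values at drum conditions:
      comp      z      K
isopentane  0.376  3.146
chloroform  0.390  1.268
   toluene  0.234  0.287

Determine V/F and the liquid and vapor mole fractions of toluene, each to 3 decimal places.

Rachford–Rice: g(V/F) = Σ zᵢ(Kᵢ−1)/(1+V/F(Kᵢ−1)) = 0.
Check two-phase: ΣzᵢKᵢ = 1.745 > 1 and Σzᵢ/Kᵢ = 1.242 > 1, so g(0) = 0.745 > 0 and g(1) = -0.242 < 0.
Newton–Raphson from V/F = 0.5:
  V/F = 0.500: g = 0.2221, g' = -0.712 → V/F = 0.812
  V/F = 0.812: g = -0.0162, g' = -0.920 → V/F = 0.794
Converged at V/F = 0.794.
Compositions from xᵢ = zᵢ/(1+V/F(Kᵢ−1)), yᵢ = Kᵢxᵢ:
  isopentane: x = 0.139, y = 0.437
  chloroform: x = 0.322, y = 0.408
  toluene: x = 0.539, y = 0.155

V/F = 0.794, x_toluene = 0.539, y_toluene = 0.155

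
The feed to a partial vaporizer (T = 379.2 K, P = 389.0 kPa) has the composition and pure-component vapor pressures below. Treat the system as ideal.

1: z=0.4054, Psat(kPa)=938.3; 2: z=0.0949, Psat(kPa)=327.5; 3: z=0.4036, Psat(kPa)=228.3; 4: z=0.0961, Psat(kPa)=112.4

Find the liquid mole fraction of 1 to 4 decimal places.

Raoult's law: Kᵢ = Pᵢˢᵃᵗ/P = Pᵢˢᵃᵗ/389.0.
  K_1 = 938.3/389.0 = 2.412082, K_2 = 327.5/389.0 = 0.841902, K_3 = 228.3/389.0 = 0.586889, K_4 = 112.4/389.0 = 0.288946
Material balance + equilibrium reduce to Σ zᵢ(Kᵢ−1)/(1+β(Kᵢ−1)) = 0.
Check two-phase: ΣzᵢKᵢ = 1.3224 > 1 and Σzᵢ/Kᵢ = 1.3011 > 1, so g(0) = 0.3224 > 0 and g(1) = -0.3011 < 0.
Newton iteration, β⁰ = 0.5:
  β = 0.5000: g = 0.00309, g' = -0.5069 → β = 0.5061
Converged at β = 0.5061.
Compositions from xᵢ = zᵢ/(1+β(Kᵢ−1)), yᵢ = Kᵢxᵢ:
  1: x = 0.2364, y = 0.5703
  2: x = 0.1032, y = 0.0868
  3: x = 0.5103, y = 0.2995
  4: x = 0.1501, y = 0.0434

x_1 = 0.2364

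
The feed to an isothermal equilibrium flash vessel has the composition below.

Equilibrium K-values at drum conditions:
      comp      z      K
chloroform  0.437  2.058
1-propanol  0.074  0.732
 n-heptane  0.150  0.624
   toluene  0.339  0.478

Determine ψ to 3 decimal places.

ψ = 0.430

Material balance + equilibrium reduce to Σ zᵢ(Kᵢ−1)/(1+ψ(Kᵢ−1)) = 0.
Feasibility: ΣzᵢKᵢ = 1.209, Σzᵢ/Kᵢ = 1.263 — both > 1, two phases present.
Newton iteration, ψ⁰ = 0.5:
  ψ = 0.500: g = -0.0294, g' = -0.418 → ψ = 0.430
Converged at ψ = 0.430.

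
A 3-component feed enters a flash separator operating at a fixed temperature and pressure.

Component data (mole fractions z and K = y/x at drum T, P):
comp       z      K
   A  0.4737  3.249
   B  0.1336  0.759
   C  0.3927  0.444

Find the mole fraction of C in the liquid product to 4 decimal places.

Rachford–Rice: g(β) = Σ zᵢ(Kᵢ−1)/(1+β(Kᵢ−1)) = 0.
g(0) = ΣzᵢKᵢ − 1 = 0.8148 and g(1) = 1 − Σzᵢ/Kᵢ = -0.2063, so a root lies in (0, 1).
Iterate (Newton) starting at β = 0.5:
  β = 0.5000: g = 0.16244, g' = -0.7738 → β = 0.7099
  β = 0.7099: g = 0.01071, g' = -0.6980 → β = 0.7253
Converged at β = 0.7253.
Compositions from xᵢ = zᵢ/(1+β(Kᵢ−1)), yᵢ = Kᵢxᵢ:
  A: x = 0.1800, y = 0.5849
  B: x = 0.1619, y = 0.1229
  C: x = 0.6581, y = 0.2922

x_C = 0.6581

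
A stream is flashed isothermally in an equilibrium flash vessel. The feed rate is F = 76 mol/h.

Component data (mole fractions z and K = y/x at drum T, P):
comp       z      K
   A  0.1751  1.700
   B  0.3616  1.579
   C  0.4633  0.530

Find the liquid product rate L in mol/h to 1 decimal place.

Newton–Raphson from ψ = 0.5:
  ψ = 0.5000: g = -0.03149, g' = -0.2949 → ψ = 0.3932
  ψ = 0.3932: g = -0.00046, g' = -0.2872 → ψ = 0.3916
Converged at ψ = 0.3916.
Then V = ψ·F = 0.3916·76 = 29.8 mol/h and L = F − V = 46.2 mol/h.

L = 46.2 mol/h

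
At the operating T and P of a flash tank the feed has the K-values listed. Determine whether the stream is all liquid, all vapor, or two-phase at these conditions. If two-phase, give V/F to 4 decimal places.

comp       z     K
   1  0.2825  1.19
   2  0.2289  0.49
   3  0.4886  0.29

ΣzᵢKᵢ = 0.5900; Σzᵢ/Kᵢ = 2.3894.
Since ΣzᵢKᵢ < 1 the mixture is below its bubble point — single liquid phase.

all liquid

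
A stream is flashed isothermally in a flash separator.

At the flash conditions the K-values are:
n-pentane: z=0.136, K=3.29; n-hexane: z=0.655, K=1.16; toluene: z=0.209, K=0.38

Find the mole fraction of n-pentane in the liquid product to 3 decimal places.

x_n-pentane = 0.054

Newton iteration, ψ⁰ = 0.34:
  ψ = 0.340: g = 0.1103, g' = -0.370 → ψ = 0.639
  ψ = 0.639: g = 0.0071, g' = -0.352 → ψ = 0.659
Converged at ψ = 0.659.
Compositions from xᵢ = zᵢ/(1+ψ(Kᵢ−1)), yᵢ = Kᵢxᵢ:
  n-pentane: x = 0.054, y = 0.178
  n-hexane: x = 0.593, y = 0.687
  toluene: x = 0.353, y = 0.134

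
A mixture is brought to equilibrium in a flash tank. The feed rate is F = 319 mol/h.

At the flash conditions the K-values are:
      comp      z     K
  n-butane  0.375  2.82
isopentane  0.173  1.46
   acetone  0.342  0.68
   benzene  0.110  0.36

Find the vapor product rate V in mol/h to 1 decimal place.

V = 284.2 mol/h

Rachford–Rice: g(ψ) = Σ zᵢ(Kᵢ−1)/(1+ψ(Kᵢ−1)) = 0.
g(0) = ΣzᵢKᵢ − 1 = 0.582 and g(1) = 1 − Σzᵢ/Kᵢ = -0.060, so a root lies in (0, 1).
Newton–Raphson from ψ = 0.51:
  ψ = 0.510: g = 0.1831, g' = -0.507 → ψ = 0.871
  ψ = 0.871: g = 0.0101, g' = -0.502 → ψ = 0.891
Converged at ψ = 0.891.
Then V = ψ·F = 0.8908·319 = 284.2 mol/h and L = F − V = 34.8 mol/h.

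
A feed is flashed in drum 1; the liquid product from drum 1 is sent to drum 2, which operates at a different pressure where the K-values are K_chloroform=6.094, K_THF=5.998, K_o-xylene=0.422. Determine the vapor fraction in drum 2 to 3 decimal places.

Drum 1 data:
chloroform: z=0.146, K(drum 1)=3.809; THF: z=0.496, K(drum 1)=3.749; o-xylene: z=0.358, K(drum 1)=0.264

V/F (drum 2) = 0.207

Drum 1:
Newton iteration, ψ₁⁰ = 0.5:
  ψ₁ = 0.500: g = 0.3279, g' = -1.350 → ψ₁ = 0.743
Converged at ψ₁ = 0.743.
Drum-1 compositions:
  chloroform: x = 0.047, y = 0.180
  THF: x = 0.163, y = 0.611
  o-xylene: x = 0.790, y = 0.208
Drum-2 feed = drum-1 liquid: z₂ = (0.0473, 0.1631, 0.7896).
Drum 2:
Newton iteration, ψ₂⁰ = 0.38:
  ψ₂ = 0.380: g = -0.2217, g' = -1.060 → ψ₂ = 0.171
  ψ₂ = 0.171: g = 0.0619, g' = -1.860 → ψ₂ = 0.204
  ψ₂ = 0.204: g = 0.0040, g' = -1.632 → ψ₂ = 0.207
Converged at ψ₂ = 0.207.
  chloroform: x = 0.023, y = 0.140
  THF: x = 0.080, y = 0.481
  o-xylene: x = 0.897, y = 0.378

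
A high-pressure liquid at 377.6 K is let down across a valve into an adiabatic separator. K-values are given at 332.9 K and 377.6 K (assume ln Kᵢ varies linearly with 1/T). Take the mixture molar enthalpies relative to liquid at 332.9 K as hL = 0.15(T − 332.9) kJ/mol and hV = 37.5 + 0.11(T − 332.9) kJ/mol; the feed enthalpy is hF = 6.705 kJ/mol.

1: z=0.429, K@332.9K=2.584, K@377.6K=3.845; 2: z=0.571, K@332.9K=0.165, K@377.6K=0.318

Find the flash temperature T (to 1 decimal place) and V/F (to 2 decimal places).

T = 335.2 K, V/F = 0.17

Adiabatic flash: solve Rachford–Rice at each trial T, then check hF = ψ·hV(T) + (1−ψ)·hL(T).
  T = 332.9 K: K = (2.584, 0.165), RR gives ψ = 0.153, H_out = 5.748 kJ/mol
  T = 377.6 K: K = (3.845, 0.318), RR gives ψ = 0.428, H_out = 22.001 kJ/mol
  T = 355.2 K: K = (3.190, 0.234), RR gives ψ = 0.299, H_out = 14.295 kJ/mol
  T = 344.0 K: K = (2.880, 0.197), RR gives ψ = 0.231, H_out = 10.213 kJ/mol
  T = 338.4 K: K = (2.729, 0.181), RR gives ψ = 0.193, H_out = 8.030 kJ/mol
  T = 335.6 K: K = (2.655, 0.173), RR gives ψ = 0.173, H_out = 6.888 kJ/mol
  T = 334.2 K: K = (2.618, 0.169), RR gives ψ = 0.163, H_out = 6.302 kJ/mol
Linear interpolation between T = 334.2 (H_out = 6.302) and T = 335.6 (H_out = 6.888) on hF = 6.705 gives T ≈ 335.2 K, at which ψ = 0.17.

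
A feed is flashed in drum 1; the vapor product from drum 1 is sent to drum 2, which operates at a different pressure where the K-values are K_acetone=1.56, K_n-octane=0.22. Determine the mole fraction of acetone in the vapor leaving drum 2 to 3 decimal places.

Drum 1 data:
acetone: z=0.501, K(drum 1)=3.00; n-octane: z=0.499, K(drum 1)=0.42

y_acetone (drum 2) = 0.908

Drum 1:
Material balance + equilibrium reduce to Σ zᵢ(Kᵢ−1)/(1+ψ₁(Kᵢ−1)) = 0.
Check two-phase: ΣzᵢKᵢ = 1.713 > 1 and Σzᵢ/Kᵢ = 1.355 > 1, so g(0) = 0.713 > 0 and g(1) = -0.355 < 0.
Binary case is linear: z₁(K₁−1)(1+ψ₁(K₂−1)) + z₂(K₂−1)(1+ψ₁(K₁−1)) = 0
⇒ ψ₁ = [z₁(K₁−1)+z₂(K₂−1)] / [−(K₁−1)(K₂−1)] = 0.7126/1.1600 = 0.614
Drum-1 compositions:
  acetone: x = 0.225, y = 0.674
  n-octane: x = 0.775, y = 0.326
Drum-2 feed = drum-1 vapor: z₂ = (0.6744, 0.3256).
Drum 2:
Let ψ₂ = V/F and solve Σ zᵢ(Kᵢ−1)/(1+ψ₂(Kᵢ−1)) = 0.
Feasibility: ΣzᵢKᵢ = 1.124, Σzᵢ/Kᵢ = 1.912 — both > 1, two phases present.
Newton iteration, ψ₂⁰ = 0.5:
  ψ₂ = 0.500: g = -0.1213, g' = -0.661 → ψ₂ = 0.317
  ψ₂ = 0.317: g = -0.0165, g' = -0.502 → ψ₂ = 0.284
  ψ₂ = 0.284: g = -0.0003, g' = -0.484 → ψ₂ = 0.283
Converged at ψ₂ = 0.283.
  acetone: x = 0.582, y = 0.908
  n-octane: x = 0.418, y = 0.092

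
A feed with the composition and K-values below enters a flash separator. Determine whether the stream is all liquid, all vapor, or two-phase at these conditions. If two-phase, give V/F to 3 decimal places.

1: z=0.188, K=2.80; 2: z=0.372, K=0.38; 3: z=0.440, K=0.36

all liquid

ΣzᵢKᵢ = 0.826; Σzᵢ/Kᵢ = 2.268.
Since ΣzᵢKᵢ < 1 the mixture is below its bubble point — single liquid phase.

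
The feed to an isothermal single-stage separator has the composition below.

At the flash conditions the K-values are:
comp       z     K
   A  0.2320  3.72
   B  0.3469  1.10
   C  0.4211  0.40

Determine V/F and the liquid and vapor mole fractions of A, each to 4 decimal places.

Material balance + equilibrium reduce to Σ zᵢ(Kᵢ−1)/(1+V/F(Kᵢ−1)) = 0.
Feasibility: ΣzᵢKᵢ = 1.4131, Σzᵢ/Kᵢ = 1.4305 — both > 1, two phases present.
Newton iteration, V/F⁰ = 0.5:
  V/F = 0.5000: g = -0.06051, g' = -0.6207 → V/F = 0.4025
  V/F = 0.4025: g = 0.00148, g' = -0.6578 → V/F = 0.4048
Converged at V/F = 0.4048.
Compositions from xᵢ = zᵢ/(1+V/F(Kᵢ−1)), yᵢ = Kᵢxᵢ:
  A: x = 0.1104, y = 0.4108
  B: x = 0.3334, y = 0.3667
  C: x = 0.5562, y = 0.2225

V/F = 0.4048, x_A = 0.1104, y_A = 0.4108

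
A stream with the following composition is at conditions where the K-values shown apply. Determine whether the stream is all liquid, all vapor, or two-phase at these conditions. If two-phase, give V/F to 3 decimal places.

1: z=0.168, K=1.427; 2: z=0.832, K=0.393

ΣzᵢKᵢ = 0.567; Σzᵢ/Kᵢ = 2.235.
Since ΣzᵢKᵢ < 1 the mixture is below its bubble point — single liquid phase.

all liquid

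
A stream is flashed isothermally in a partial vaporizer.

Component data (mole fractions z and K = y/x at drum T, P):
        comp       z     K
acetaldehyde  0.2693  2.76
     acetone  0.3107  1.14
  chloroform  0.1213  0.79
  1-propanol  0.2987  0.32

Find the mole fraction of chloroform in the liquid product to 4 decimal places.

Material balance + equilibrium reduce to Σ zᵢ(Kᵢ−1)/(1+ψ(Kᵢ−1)) = 0.
g(0) = ΣzᵢKᵢ − 1 = 0.2889 and g(1) = 1 − Σzᵢ/Kᵢ = -0.4571, so a root lies in (0, 1).
Newton iteration, ψ⁰ = 0.5:
  ψ = 0.5000: g = -0.04345, g' = -0.5651 → ψ = 0.4231
  ψ = 0.4231: g = -0.00039, g' = -0.5582 → ψ = 0.4224
Converged at ψ = 0.4224.
Compositions from xᵢ = zᵢ/(1+ψ(Kᵢ−1)), yᵢ = Kᵢxᵢ:
  acetaldehyde: x = 0.1545, y = 0.4263
  acetone: x = 0.2934, y = 0.3344
  chloroform: x = 0.1331, y = 0.1052
  1-propanol: x = 0.4191, y = 0.1341

x_chloroform = 0.1331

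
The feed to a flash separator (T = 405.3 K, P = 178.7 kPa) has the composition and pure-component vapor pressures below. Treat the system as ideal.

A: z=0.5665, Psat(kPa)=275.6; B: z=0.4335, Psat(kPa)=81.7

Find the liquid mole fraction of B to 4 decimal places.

x_B = 0.4997

Raoult's law: Kᵢ = Pᵢˢᵃᵗ/P = Pᵢˢᵃᵗ/178.7.
  K_A = 275.6/178.7 = 1.542250, K_B = 81.7/178.7 = 0.457191
Let β = V/F and solve Σ zᵢ(Kᵢ−1)/(1+β(Kᵢ−1)) = 0.
Feasibility: ΣzᵢKᵢ = 1.0719, Σzᵢ/Kᵢ = 1.3155 — both > 1, two phases present.
Newton iteration, β⁰ = 0.46:
  β = 0.4600: g = -0.06776, g' = -0.3336 → β = 0.2569
  β = 0.2569: g = -0.00381, g' = -0.3008 → β = 0.2442
Converged at β = 0.2442.
Compositions from xᵢ = zᵢ/(1+β(Kᵢ−1)), yᵢ = Kᵢxᵢ:
  A: x = 0.5003, y = 0.7715
  B: x = 0.4997, y = 0.2285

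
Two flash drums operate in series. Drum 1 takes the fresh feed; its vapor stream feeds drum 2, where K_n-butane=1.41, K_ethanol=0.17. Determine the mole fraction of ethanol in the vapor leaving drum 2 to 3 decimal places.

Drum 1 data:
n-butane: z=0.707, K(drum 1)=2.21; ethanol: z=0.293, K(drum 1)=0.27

y_ethanol (drum 2) = 0.056

Drum 1:
Binary case is linear: z₁(K₁−1)(1+ψ₁(K₂−1)) + z₂(K₂−1)(1+ψ₁(K₁−1)) = 0
⇒ ψ₁ = [z₁(K₁−1)+z₂(K₂−1)] / [−(K₁−1)(K₂−1)] = 0.6416/0.8833 = 0.726
Drum-1 compositions:
  n-butane: x = 0.376, y = 0.832
  ethanol: x = 0.624, y = 0.168
Drum-2 feed = drum-1 vapor: z₂ = (0.8316, 0.1684).
Drum 2:
Material balance + equilibrium reduce to Σ zᵢ(Kᵢ−1)/(1+ψ₂(Kᵢ−1)) = 0.
Feasibility: ΣzᵢKᵢ = 1.201, Σzᵢ/Kᵢ = 1.580 — both > 1, two phases present.
Newton–Raphson from ψ₂ = 0.43:
  ψ₂ = 0.430: g = 0.0725, g' = -0.382 → ψ₂ = 0.620
  ψ₂ = 0.620: g = -0.0161, g' = -0.581 → ψ₂ = 0.592
  ψ₂ = 0.592: g = -0.0006, g' = -0.539 → ψ₂ = 0.591
Converged at ψ₂ = 0.591.
  n-butane: x = 0.669, y = 0.944
  ethanol: x = 0.331, y = 0.056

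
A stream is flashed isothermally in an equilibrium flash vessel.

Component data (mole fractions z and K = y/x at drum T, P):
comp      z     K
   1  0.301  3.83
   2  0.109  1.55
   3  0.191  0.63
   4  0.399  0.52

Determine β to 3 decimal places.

β = 0.602

Let β = V/F and solve Σ zᵢ(Kᵢ−1)/(1+β(Kᵢ−1)) = 0.
Feasibility: ΣzᵢKᵢ = 1.650, Σzᵢ/Kᵢ = 1.219 — both > 1, two phases present.
Newton–Raphson from β = 0.4:
  β = 0.400: g = 0.1287, g' = -0.729 → β = 0.576
  β = 0.576: g = 0.0146, g' = -0.585 → β = 0.601
  β = 0.601: g = 0.0001, g' = -0.574 → β = 0.602
Converged at β = 0.602.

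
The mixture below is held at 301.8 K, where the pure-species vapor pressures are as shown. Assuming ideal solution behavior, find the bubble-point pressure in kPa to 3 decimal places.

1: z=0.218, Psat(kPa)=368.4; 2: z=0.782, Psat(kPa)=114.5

Pbub = 169.850 kPa

At the bubble point ψ → 0, so ΣzᵢKᵢ = 1 with Kᵢ = Pᵢˢᵃᵗ/P ⇒ P = ΣzᵢPᵢˢᵃᵗ.
P = 0.218·368.4 + 0.782·114.5 = 169.850 kPa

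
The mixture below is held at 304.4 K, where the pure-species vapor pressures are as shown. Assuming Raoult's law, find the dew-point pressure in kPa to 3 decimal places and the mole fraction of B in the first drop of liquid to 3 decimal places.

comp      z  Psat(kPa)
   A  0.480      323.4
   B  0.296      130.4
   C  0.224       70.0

Pdew = 143.799 kPa, x_B = 0.326

At the dew point ψ → 1, so Σzᵢ/Kᵢ = 1 with Kᵢ = Pᵢˢᵃᵗ/P ⇒ 1/P = Σzᵢ/Pᵢˢᵃᵗ.
1/P = 0.480/323.4 + 0.296/130.4 + 0.224/70.0 = 0.006954 ⇒ P = 143.799 kPa
xᵢ = zᵢP/Pᵢˢᵃᵗ ⇒ x_B = 0.296·143.799/130.4 = 0.326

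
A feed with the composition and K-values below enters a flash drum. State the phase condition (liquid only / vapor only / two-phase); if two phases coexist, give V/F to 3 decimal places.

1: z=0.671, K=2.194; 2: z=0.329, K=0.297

ΣzᵢKᵢ = 1.570; Σzᵢ/Kᵢ = 1.414.
Both exceed 1, so a two-phase solution exists.
Newton iteration, ψ⁰ = 0.5:
  ψ = 0.500: g = 0.1450, g' = -0.762 → ψ = 0.690
  ψ = 0.690: g = -0.0102, g' = -0.901 → ψ = 0.679
Converged at ψ = 0.679.

two-phase, V/F = 0.679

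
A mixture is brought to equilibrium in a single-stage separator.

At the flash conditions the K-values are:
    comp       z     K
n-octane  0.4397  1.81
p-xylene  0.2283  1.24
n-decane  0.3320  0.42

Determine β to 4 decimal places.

Newton iteration, β⁰ = 0.5:
  β = 0.5000: g = 0.03120, g' = -0.3782 → β = 0.5825
  β = 0.5825: g = -0.00076, g' = -0.3980 → β = 0.5806
Converged at β = 0.5806.

β = 0.5806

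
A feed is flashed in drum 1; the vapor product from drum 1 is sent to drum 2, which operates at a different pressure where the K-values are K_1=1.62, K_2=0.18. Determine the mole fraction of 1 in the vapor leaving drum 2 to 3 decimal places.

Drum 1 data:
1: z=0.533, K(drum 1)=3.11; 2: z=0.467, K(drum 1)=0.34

Drum 1:
Let ψ₁ = V/F and solve Σ zᵢ(Kᵢ−1)/(1+ψ₁(Kᵢ−1)) = 0.
Check two-phase: ΣzᵢKᵢ = 1.816 > 1 and Σzᵢ/Kᵢ = 1.545 > 1, so g(0) = 0.816 > 0 and g(1) = -0.545 < 0.
Binary case is linear: z₁(K₁−1)(1+ψ₁(K₂−1)) + z₂(K₂−1)(1+ψ₁(K₁−1)) = 0
⇒ ψ₁ = [z₁(K₁−1)+z₂(K₂−1)] / [−(K₁−1)(K₂−1)] = 0.8164/1.3926 = 0.586
Drum-1 compositions:
  1: x = 0.238, y = 0.741
  2: x = 0.762, y = 0.259
Drum-2 feed = drum-1 vapor: z₂ = (0.7410, 0.2590).
Drum 2:
Let ψ₂ = V/F and solve Σ zᵢ(Kᵢ−1)/(1+ψ₂(Kᵢ−1)) = 0.
Feasibility: ΣzᵢKᵢ = 1.247, Σzᵢ/Kᵢ = 1.896 — both > 1, two phases present.
Binary case is linear: z₁(K₁−1)(1+ψ₂(K₂−1)) + z₂(K₂−1)(1+ψ₂(K₁−1)) = 0
⇒ ψ₂ = [z₁(K₁−1)+z₂(K₂−1)] / [−(K₁−1)(K₂−1)] = 0.2471/0.5084 = 0.486
  1: x = 0.569, y = 0.923
  2: x = 0.431, y = 0.077

y_1 (drum 2) = 0.923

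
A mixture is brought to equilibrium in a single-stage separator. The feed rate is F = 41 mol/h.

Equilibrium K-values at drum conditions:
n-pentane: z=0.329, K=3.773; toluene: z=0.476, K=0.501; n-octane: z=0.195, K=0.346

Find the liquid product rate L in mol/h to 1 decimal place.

L = 26.2 mol/h

Rachford–Rice: g(β) = Σ zᵢ(Kᵢ−1)/(1+β(Kᵢ−1)) = 0.
Feasibility: ΣzᵢKᵢ = 1.547, Σzᵢ/Kᵢ = 1.601 — both > 1, two phases present.
Newton iteration, β⁰ = 0.5:
  β = 0.500: g = -0.1237, g' = -0.839 → β = 0.353
  β = 0.353: g = 0.0074, g' = -0.962 → β = 0.360
Converged at β = 0.360.
Then V = β·F = 0.3602·41 = 14.8 mol/h and L = F − V = 26.2 mol/h.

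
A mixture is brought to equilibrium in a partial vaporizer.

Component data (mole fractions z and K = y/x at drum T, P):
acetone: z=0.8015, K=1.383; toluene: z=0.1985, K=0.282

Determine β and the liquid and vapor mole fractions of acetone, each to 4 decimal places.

Binary case is linear: z₁(K₁−1)(1+β(K₂−1)) + z₂(K₂−1)(1+β(K₁−1)) = 0
⇒ β = [z₁(K₁−1)+z₂(K₂−1)] / [−(K₁−1)(K₂−1)] = 0.16445/0.27499 = 0.5980
Compositions from xᵢ = zᵢ/(1+β(Kᵢ−1)), yᵢ = Kᵢxᵢ:
  acetone: x = 0.6521, y = 0.9019
  toluene: x = 0.3479, y = 0.0981

β = 0.5980, x_acetone = 0.6521, y_acetone = 0.9019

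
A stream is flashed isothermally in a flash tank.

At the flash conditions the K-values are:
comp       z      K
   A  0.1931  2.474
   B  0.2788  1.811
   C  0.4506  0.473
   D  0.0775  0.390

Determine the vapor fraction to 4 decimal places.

ψ = 0.3739

Material balance + equilibrium reduce to Σ zᵢ(Kᵢ−1)/(1+ψ(Kᵢ−1)) = 0.
g(0) = ΣzᵢKᵢ − 1 = 0.2260 and g(1) = 1 − Σzᵢ/Kᵢ = -0.3834, so a root lies in (0, 1).
Newton–Raphson from ψ = 0.37:
  ψ = 0.3700: g = 0.00206, g' = -0.5254 → ψ = 0.3739
Converged at ψ = 0.3739.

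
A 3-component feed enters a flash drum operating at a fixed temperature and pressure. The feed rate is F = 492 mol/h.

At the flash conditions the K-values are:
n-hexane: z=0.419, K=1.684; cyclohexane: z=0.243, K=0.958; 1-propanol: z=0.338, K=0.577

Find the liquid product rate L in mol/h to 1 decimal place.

L = 194.1 mol/h

Material balance + equilibrium reduce to Σ zᵢ(Kᵢ−1)/(1+ψ(Kᵢ−1)) = 0.
g(0) = ΣzᵢKᵢ − 1 = 0.133 and g(1) = 1 − Σzᵢ/Kᵢ = -0.088, so a root lies in (0, 1).
Newton iteration, ψ⁰ = 0.5:
  ψ = 0.500: g = 0.0218, g' = -0.207 → ψ = 0.606
  ψ = 0.606: g = -0.0000, g' = -0.208 → ψ = 0.605
Converged at ψ = 0.605.
Then V = ψ·F = 0.6054·492 = 297.9 mol/h and L = F − V = 194.1 mol/h.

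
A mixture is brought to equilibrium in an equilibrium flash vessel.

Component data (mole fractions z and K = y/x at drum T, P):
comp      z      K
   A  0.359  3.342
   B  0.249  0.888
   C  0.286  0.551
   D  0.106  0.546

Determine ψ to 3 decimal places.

ψ = 0.768

Rachford–Rice: g(ψ) = Σ zᵢ(Kᵢ−1)/(1+ψ(Kᵢ−1)) = 0.
Check two-phase: ΣzᵢKᵢ = 1.636 > 1 and Σzᵢ/Kᵢ = 1.101 > 1, so g(0) = 0.636 > 0 and g(1) = -0.101 < 0.
Newton iteration, ψ⁰ = 0.42:
  ψ = 0.420: g = 0.1769, g' = -0.625 → ψ = 0.703
  ψ = 0.703: g = 0.0291, g' = -0.455 → ψ = 0.767
  ψ = 0.767: g = 0.0005, g' = -0.441 → ψ = 0.768
Converged at ψ = 0.768.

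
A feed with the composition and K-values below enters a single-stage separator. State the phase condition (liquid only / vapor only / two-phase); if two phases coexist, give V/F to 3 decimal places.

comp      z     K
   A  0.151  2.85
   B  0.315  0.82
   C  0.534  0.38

ΣzᵢKᵢ = 0.892; Σzᵢ/Kᵢ = 1.842.
Since ΣzᵢKᵢ < 1 the mixture is below its bubble point — single liquid phase.

liquid only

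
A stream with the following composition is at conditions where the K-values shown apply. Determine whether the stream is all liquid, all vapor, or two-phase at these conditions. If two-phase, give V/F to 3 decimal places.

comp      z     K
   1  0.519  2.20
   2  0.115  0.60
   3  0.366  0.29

two-phase, V/F = 0.404

ΣzᵢKᵢ = 1.317; Σzᵢ/Kᵢ = 1.690.
Both exceed 1, so a two-phase solution exists.
Let ψ = V/F and solve Σ zᵢ(Kᵢ−1)/(1+ψ(Kᵢ−1)) = 0.
Newton–Raphson from ψ = 0.52:
  ψ = 0.520: g = -0.0865, g' = -0.776 → ψ = 0.409
  ψ = 0.409: g = -0.0031, g' = -0.729 → ψ = 0.404
Converged at ψ = 0.404.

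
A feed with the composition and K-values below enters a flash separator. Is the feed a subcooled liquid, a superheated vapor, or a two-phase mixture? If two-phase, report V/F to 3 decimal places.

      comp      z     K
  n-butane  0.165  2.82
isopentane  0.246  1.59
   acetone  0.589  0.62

two-phase, V/F = 0.479

ΣzᵢKᵢ = 1.222; Σzᵢ/Kᵢ = 1.163.
Both exceed 1, so a two-phase solution exists.
Let ψ = V/F and solve Σ zᵢ(Kᵢ−1)/(1+ψ(Kᵢ−1)) = 0.
Newton–Raphson from ψ = 0.5:
  ψ = 0.500: g = -0.0070, g' = -0.331 → ψ = 0.479
Converged at ψ = 0.479.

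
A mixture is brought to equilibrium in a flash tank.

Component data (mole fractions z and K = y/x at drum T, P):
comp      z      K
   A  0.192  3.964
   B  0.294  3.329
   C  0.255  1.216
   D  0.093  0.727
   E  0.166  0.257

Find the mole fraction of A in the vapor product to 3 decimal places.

Rachford–Rice: g(ψ) = Σ zᵢ(Kᵢ−1)/(1+ψ(Kᵢ−1)) = 0.
Check two-phase: ΣzᵢKᵢ = 2.160 > 1 and Σzᵢ/Kᵢ = 1.120 > 1, so g(0) = 1.160 > 0 and g(1) = -0.120 < 0.
Newton–Raphson from ψ = 0.5:
  ψ = 0.500: g = 0.3697, g' = -0.865 → ψ = 0.927
  ψ = 0.927: g = -0.0162, g' = -1.248 → ψ = 0.914
Converged at ψ = 0.914.
Compositions from xᵢ = zᵢ/(1+ψ(Kᵢ−1)), yᵢ = Kᵢxᵢ:
  A: x = 0.052, y = 0.205
  B: x = 0.094, y = 0.313
  C: x = 0.213, y = 0.259
  D: x = 0.124, y = 0.090
  E: x = 0.517, y = 0.133

y_A = 0.205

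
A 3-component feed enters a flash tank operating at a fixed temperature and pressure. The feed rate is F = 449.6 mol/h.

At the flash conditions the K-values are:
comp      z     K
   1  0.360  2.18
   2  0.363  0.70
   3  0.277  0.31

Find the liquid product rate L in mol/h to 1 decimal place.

L = 354.6 mol/h

Iterate (Newton) starting at ψ = 0.69:
  ψ = 0.690: g = -0.2680, g' = -0.685 → ψ = 0.299
  ψ = 0.299: g = -0.0462, g' = -0.523 → ψ = 0.210
  ψ = 0.210: g = 0.0006, g' = -0.539 → ψ = 0.211
Converged at ψ = 0.211.
Then V = ψ·F = 0.2113·449.6 = 95.0 mol/h and L = F − V = 354.6 mol/h.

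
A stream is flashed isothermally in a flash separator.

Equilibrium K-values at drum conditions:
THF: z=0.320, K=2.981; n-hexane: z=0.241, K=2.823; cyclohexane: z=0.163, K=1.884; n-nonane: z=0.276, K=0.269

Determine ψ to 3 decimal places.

ψ = 0.818

Let ψ = V/F and solve Σ zᵢ(Kᵢ−1)/(1+ψ(Kᵢ−1)) = 0.
g(0) = ΣzᵢKᵢ − 1 = 1.016 and g(1) = 1 − Σzᵢ/Kᵢ = -0.305, so a root lies in (0, 1).
Newton–Raphson from ψ = 0.55:
  ψ = 0.550: g = 0.2823, g' = -0.957 → ψ = 0.845
  ψ = 0.845: g = -0.0350, g' = -1.350 → ψ = 0.819
  ψ = 0.819: g = -0.0011, g' = -1.270 → ψ = 0.818
Converged at ψ = 0.818.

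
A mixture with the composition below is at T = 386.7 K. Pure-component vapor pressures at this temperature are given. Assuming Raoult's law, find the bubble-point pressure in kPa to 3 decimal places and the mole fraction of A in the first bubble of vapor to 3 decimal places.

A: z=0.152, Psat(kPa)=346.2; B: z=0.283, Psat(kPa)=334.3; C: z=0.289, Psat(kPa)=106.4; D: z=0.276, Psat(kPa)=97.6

At the bubble point ψ → 0, so ΣzᵢKᵢ = 1 with Kᵢ = Pᵢˢᵃᵗ/P ⇒ P = ΣzᵢPᵢˢᵃᵗ.
P = 0.152·346.2 + 0.283·334.3 + 0.289·106.4 + 0.276·97.6 = 204.916 kPa
yᵢ = zᵢPᵢˢᵃᵗ/P ⇒ y_A = 0.152·346.2/204.916 = 0.257

Pbub = 204.916 kPa, y_A = 0.257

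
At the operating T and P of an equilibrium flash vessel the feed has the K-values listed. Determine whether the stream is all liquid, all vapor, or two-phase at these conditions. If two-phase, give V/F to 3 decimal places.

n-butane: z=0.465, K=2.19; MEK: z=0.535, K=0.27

ΣzᵢKᵢ = 1.163; Σzᵢ/Kᵢ = 2.194.
Both exceed 1, so a two-phase solution exists.
Let ψ = V/F and solve Σ zᵢ(Kᵢ−1)/(1+ψ(Kᵢ−1)) = 0.
Binary case is linear: z₁(K₁−1)(1+ψ(K₂−1)) + z₂(K₂−1)(1+ψ(K₁−1)) = 0
⇒ ψ = [z₁(K₁−1)+z₂(K₂−1)] / [−(K₁−1)(K₂−1)] = 0.1628/0.8687 = 0.187

two-phase, V/F = 0.187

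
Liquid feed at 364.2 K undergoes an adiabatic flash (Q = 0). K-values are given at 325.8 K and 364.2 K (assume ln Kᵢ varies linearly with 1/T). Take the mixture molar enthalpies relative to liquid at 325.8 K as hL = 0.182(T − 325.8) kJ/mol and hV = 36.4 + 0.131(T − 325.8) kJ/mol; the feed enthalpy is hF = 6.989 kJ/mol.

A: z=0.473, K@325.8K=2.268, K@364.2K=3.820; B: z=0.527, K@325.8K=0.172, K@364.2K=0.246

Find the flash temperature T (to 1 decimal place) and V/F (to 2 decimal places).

Adiabatic flash: solve Rachford–Rice at each trial T, then check hF = ψ·hV(T) + (1−ψ)·hL(T).
  T = 325.8 K: K = (2.268, 0.172), RR gives ψ = 0.156, H_out = 5.665 kJ/mol
  T = 364.2 K: K = (3.820, 0.246), RR gives ψ = 0.440, H_out = 22.158 kJ/mol
  T = 345.0 K: K = (2.986, 0.208), RR gives ψ = 0.332, H_out = 15.245 kJ/mol
  T = 335.4 K: K = (2.613, 0.190), RR gives ψ = 0.257, H_out = 10.971 kJ/mol
  T = 330.6 K: K = (2.437, 0.181), RR gives ψ = 0.211, H_out = 8.485 kJ/mol
  T = 328.2 K: K = (2.352, 0.176), RR gives ψ = 0.184, H_out = 7.123 kJ/mol
Linear interpolation between T = 325.8 (H_out = 5.665) and T = 328.2 (H_out = 7.123) on hF = 6.989 gives T ≈ 328.0 K, at which ψ = 0.18.

T = 328.0 K, V/F = 0.18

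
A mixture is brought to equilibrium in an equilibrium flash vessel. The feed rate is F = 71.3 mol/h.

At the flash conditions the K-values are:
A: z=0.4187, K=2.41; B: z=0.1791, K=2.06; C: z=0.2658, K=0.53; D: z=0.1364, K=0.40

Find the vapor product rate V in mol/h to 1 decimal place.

Iterate (Newton) starting at β = 0.5:
  β = 0.5000: g = 0.19012, g' = -0.5729 → β = 0.8319
  β = 0.8319: g = 0.00405, g' = -0.5872 → β = 0.8388
Converged at β = 0.8388.
Then V = β·F = 0.8388·71.3 = 59.8 mol/h and L = F − V = 11.5 mol/h.

V = 59.8 mol/h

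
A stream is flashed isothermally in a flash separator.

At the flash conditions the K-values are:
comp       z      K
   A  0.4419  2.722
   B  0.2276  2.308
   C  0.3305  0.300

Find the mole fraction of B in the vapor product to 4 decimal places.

Iterate (Newton) starting at ψ = 0.5:
  ψ = 0.5000: g = 0.23296, g' = -0.9040 → ψ = 0.7577
  ψ = 0.7577: g = -0.01296, g' = -1.0792 → ψ = 0.7457
  ψ = 0.7457: g = -0.00012, g' = -1.0597 → ψ = 0.7456
Converged at ψ = 0.7456.
Compositions from xᵢ = zᵢ/(1+ψ(Kᵢ−1)), yᵢ = Kᵢxᵢ:
  A: x = 0.1935, y = 0.5267
  B: x = 0.1152, y = 0.2659
  C: x = 0.6913, y = 0.2074

y_B = 0.2659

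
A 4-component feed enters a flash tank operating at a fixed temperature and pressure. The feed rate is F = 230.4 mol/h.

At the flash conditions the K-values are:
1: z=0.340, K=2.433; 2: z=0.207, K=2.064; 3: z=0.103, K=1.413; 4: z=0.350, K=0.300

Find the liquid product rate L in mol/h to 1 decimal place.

L = 89.9 mol/h

Rachford–Rice: g(V/F) = Σ zᵢ(Kᵢ−1)/(1+V/F(Kᵢ−1)) = 0.
Feasibility: ΣzᵢKᵢ = 1.505, Σzᵢ/Kᵢ = 1.480 — both > 1, two phases present.
Iterate (Newton) starting at V/F = 0.34:
  V/F = 0.340: g = 0.2051, g' = -0.751 → V/F = 0.613
  V/F = 0.613: g = -0.0027, g' = -0.821 → V/F = 0.610
Converged at V/F = 0.610.
Then V = V/F·F = 0.6099·230.4 = 140.5 mol/h and L = F − V = 89.9 mol/h.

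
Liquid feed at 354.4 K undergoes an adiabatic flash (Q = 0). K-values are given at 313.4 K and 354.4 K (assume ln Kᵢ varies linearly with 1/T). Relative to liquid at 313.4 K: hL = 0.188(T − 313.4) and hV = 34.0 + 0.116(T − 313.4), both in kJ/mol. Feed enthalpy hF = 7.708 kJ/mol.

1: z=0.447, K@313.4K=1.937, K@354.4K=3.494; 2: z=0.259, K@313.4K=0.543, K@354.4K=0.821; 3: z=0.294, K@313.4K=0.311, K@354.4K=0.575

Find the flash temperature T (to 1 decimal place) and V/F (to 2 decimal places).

Adiabatic flash: solve Rachford–Rice at each trial T, then check hF = ψ·hV(T) + (1−ψ)·hL(T).
  T = 313.4 K: K = (1.937, 0.543, 0.311), RR gives ψ = 0.177, H_out = 6.004 kJ/mol
  T = 354.4 K: K = (3.494, 0.821, 0.575), RR gives ψ = 1.000, H_out = 38.756 kJ/mol
  T = 333.9 K: K = (2.649, 0.676, 0.431), RR gives ψ = 0.622, H_out = 24.078 kJ/mol
  T = 323.6 K: K = (2.275, 0.608, 0.368), RR gives ψ = 0.414, H_out = 15.682 kJ/mol
  T = 318.5 K: K = (2.102, 0.575, 0.339), RR gives ψ = 0.302, H_out = 11.132 kJ/mol
  T = 315.9 K: K = (2.017, 0.559, 0.324), RR gives ψ = 0.241, H_out = 8.610 kJ/mol
  T = 314.6 K: K = (1.975, 0.550, 0.317), RR gives ψ = 0.208, H_out = 7.280 kJ/mol
Linear interpolation between T = 314.6 (H_out = 7.280) and T = 315.9 (H_out = 8.610) on hF = 7.708 gives T ≈ 315.0 K, at which ψ = 0.22.

T = 315.0 K, V/F = 0.22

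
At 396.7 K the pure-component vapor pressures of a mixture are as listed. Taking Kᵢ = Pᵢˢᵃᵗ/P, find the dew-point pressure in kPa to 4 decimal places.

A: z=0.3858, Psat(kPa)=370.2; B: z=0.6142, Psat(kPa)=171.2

At the dew point ψ → 1, so Σzᵢ/Kᵢ = 1 with Kᵢ = Pᵢˢᵃᵗ/P ⇒ 1/P = Σzᵢ/Pᵢˢᵃᵗ.
1/P = 0.3858/370.2 + 0.6142/171.2 = 0.0046298 ⇒ P = 215.9941 kPa

Pdew = 215.9941 kPa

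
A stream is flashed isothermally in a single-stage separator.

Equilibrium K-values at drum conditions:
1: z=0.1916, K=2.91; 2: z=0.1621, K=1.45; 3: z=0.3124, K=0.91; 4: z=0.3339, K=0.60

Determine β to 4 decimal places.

β = 0.6864

Let β = V/F and solve Σ zᵢ(Kᵢ−1)/(1+β(Kᵢ−1)) = 0.
Feasibility: ΣzᵢKᵢ = 1.2772, Σzᵢ/Kᵢ = 1.0774 — both > 1, two phases present.
Newton iteration, β⁰ = 0.5:
  β = 0.5000: g = 0.05035, g' = -0.2910 → β = 0.6730
  β = 0.6730: g = 0.00343, g' = -0.2561 → β = 0.6864
Converged at β = 0.6864.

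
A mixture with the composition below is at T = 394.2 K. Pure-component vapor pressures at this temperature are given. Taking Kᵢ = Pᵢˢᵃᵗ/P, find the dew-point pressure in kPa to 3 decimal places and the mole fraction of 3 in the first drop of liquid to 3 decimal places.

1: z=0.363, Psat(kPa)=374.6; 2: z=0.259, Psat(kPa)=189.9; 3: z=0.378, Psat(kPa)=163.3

Pdew = 215.162 kPa, x_3 = 0.498

At the dew point ψ → 1, so Σzᵢ/Kᵢ = 1 with Kᵢ = Pᵢˢᵃᵗ/P ⇒ 1/P = Σzᵢ/Pᵢˢᵃᵗ.
1/P = 0.363/374.6 + 0.259/189.9 + 0.378/163.3 = 0.004648 ⇒ P = 215.162 kPa
xᵢ = zᵢP/Pᵢˢᵃᵗ ⇒ x_3 = 0.378·215.162/163.3 = 0.498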